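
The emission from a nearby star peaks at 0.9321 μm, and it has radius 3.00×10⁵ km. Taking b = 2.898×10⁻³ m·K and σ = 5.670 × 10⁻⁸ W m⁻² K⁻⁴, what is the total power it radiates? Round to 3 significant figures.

Wien's law: T = b/λ_max = 2.898×10⁻³/9.321×10⁻⁷ = 3109.11 K.
Surface area A = 4πR² = 4π(3.00×10⁸ m)² = 1.13097×10¹⁸ m².
Then P = σAT⁴ = 5.670×10⁻⁸×1.13097×10¹⁸×(3109.11)⁴ = 5.99×10²⁴ W.

P ≈ 5.99×10²⁴ W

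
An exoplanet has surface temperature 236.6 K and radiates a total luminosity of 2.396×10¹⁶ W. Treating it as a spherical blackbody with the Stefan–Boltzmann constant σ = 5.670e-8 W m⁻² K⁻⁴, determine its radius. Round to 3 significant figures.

R ≈ 3.28×10⁶ m

L = 4πR²σT⁴ ⇒ R = √(L/(4πσT⁴)).
σT⁴ = 177.681 W/m², so R = √(2.396×10¹⁶/(4π×177.681)) = 3.28×10⁶ m.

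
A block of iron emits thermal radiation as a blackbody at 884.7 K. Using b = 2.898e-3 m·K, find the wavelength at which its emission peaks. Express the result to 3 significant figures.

Wien's displacement law: λ_max = b/T = (2.898×10⁻³ m·K)/(884.7 K) = 3.276×10⁻⁶ m.
That is 3.28 μm, in the infrared range.

λ_max ≈ 3.28 μm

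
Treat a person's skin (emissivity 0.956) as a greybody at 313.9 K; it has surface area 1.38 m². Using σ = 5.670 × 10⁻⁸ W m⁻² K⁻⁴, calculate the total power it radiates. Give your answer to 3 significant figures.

P ≈ 726 W

Area A = 1.38 m².
P = εσAT⁴ = 0.956 × 5.670×10⁻⁸ × 1.38 × (313.9)⁴ = 726 W.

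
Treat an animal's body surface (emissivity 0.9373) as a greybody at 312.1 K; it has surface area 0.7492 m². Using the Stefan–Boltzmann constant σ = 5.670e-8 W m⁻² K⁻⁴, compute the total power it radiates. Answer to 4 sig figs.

P ≈ 377.8 W

Area A = 0.7492 m².
P = εσAT⁴ = 0.9373 × 5.670×10⁻⁸ × 0.7492 × (312.1)⁴ = 377.8 W.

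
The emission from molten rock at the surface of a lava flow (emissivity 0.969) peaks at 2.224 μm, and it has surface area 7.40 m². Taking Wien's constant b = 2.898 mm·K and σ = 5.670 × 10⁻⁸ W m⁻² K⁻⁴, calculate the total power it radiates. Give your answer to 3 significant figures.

P ≈ 1.17×10⁶ W

Wien's law: T = b/λ_max = 2.898×10⁻³/2.224×10⁻⁶ = 1303.06 K.
Area A = 7.40 m².
Then P = εσAT⁴ = 0.969×5.670×10⁻⁸×7.40×(1303.06)⁴ = 1.17×10⁶ W.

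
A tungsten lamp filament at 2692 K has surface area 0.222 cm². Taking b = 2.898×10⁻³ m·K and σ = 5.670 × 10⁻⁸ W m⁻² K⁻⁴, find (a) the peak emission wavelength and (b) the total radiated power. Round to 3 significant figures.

(a) λ_max = b/T = 2.898×10⁻³/2692 = 1.077×10⁻⁶ m = 1.08 μm.
Area A = 0.222 cm² = 2.22×10⁻⁵ m².
(b) P = σAT⁴ = 5.670×10⁻⁸×2.22×10⁻⁵×(2692)⁴ = 66.1 W.

λ_max ≈ 1.08 μm; P ≈ 66.1 W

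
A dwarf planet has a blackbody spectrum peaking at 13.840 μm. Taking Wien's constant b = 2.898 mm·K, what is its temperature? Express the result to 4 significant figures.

Wien's law gives T = b/λ_max = (2.898×10⁻³ m·K)/(1.3840×10⁻⁵ m) = 209.4 K.

T ≈ 209.4 K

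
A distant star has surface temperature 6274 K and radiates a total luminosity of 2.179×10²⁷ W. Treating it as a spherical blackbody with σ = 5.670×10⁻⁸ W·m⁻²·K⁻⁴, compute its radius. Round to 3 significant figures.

L = 4πR²σT⁴ ⇒ R = √(L/(4πσT⁴)).
σT⁴ = 8.78539×10⁷ W/m², so R = √(2.179×10²⁷/(4π×8.78539×10⁷)) = 1.40×10⁹ m.

R ≈ 1.40×10⁹ m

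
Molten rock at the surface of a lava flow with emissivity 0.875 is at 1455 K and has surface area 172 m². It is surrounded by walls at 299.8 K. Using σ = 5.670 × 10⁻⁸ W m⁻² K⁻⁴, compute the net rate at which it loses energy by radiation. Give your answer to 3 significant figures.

Area A = 172 m².
Net radiated power P_net = εσA(T⁴ − T₀⁴) = 0.875×5.670×10⁻⁸×172×(1455⁴ − 299.8⁴).
T⁴ − T₀⁴ = 4.48179×10¹² − 8.07842×10⁹ = 4.47371×10¹² K⁴, so P_net = 3.82×10⁷ W.

Net loss ≈ 3.82×10⁷ W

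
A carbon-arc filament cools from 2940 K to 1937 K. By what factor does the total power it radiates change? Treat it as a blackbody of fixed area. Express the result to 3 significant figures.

P₂/P₁ ≈ 0.188

P ∝ T⁴, so P₂/P₁ = (T₂/T₁)⁴ = (1937/2940)⁴ = (0.658844)⁴ = 0.188.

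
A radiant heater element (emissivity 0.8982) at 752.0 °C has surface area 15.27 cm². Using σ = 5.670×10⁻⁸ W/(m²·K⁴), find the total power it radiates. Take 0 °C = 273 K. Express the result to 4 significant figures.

P ≈ 85.84 W

T = 752.0 °C + 273 = 1025.0 K.
Area A = 15.27 cm² = 1.527×10⁻³ m².
P = εσAT⁴ = 0.8982 × 5.670×10⁻⁸ × 1.527×10⁻³ × (1025.0)⁴ = 85.84 W.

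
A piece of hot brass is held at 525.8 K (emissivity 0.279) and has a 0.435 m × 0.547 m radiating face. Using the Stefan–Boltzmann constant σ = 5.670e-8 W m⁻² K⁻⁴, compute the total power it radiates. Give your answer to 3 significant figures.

P ≈ 288 W

Area A = 0.435 × 0.547 = 0.237945 m².
P = εσAT⁴ = 0.279 × 5.670×10⁻⁸ × 0.237945 × (525.8)⁴ = 288 W.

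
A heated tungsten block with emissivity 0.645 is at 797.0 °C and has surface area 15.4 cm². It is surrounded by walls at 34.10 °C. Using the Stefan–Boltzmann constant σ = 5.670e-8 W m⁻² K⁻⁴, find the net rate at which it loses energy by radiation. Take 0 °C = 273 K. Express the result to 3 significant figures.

T = 797.0 °C + 273 = 1070.0 K.
Surroundings: T = 34.10 °C + 273 = 307.10 K.
Area A = 15.4 cm² = 1.54×10⁻³ m².
Net radiated power P_net = εσA(T⁴ − T₀⁴) = 0.645×5.670×10⁻⁸×1.54×10⁻³×(1070.0⁴ − 307.10⁴).
T⁴ − T₀⁴ = 1.31080×10¹² − 8.89445×10⁹ = 1.30191×10¹² K⁴, so P_net = 73.3 W.

Net loss ≈ 73.3 W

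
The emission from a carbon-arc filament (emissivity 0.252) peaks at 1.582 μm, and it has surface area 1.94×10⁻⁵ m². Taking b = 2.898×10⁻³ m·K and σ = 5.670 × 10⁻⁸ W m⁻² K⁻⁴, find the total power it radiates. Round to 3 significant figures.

P ≈ 3.12 W

Wien's law: T = b/λ_max = 2.898×10⁻³/1.582×10⁻⁶ = 1831.86 K.
Area A = 1.94×10⁻⁵ m².
Then P = εσAT⁴ = 0.252×5.670×10⁻⁸×1.94×10⁻⁵×(1831.86)⁴ = 3.12 W.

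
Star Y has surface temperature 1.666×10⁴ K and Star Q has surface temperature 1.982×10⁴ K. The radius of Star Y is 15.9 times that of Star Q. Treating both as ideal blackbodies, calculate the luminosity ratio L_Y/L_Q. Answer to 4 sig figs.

L ∝ R²T⁴, so L_Y/L_Q = (R_Y/R_Q)²(T_Y/T_Q)⁴ = (15.9)² × (1.666×10⁴/1.982×10⁴)⁴ = 252.81 × 0.499212 = 126.2.

L_Y/L_Q ≈ 126.2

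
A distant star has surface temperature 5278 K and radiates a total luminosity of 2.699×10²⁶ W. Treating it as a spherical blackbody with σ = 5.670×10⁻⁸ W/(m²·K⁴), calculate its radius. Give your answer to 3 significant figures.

R ≈ 6.99×10⁸ m

L = 4πR²σT⁴ ⇒ R = √(L/(4πσT⁴)).
σT⁴ = 4.40008×10⁷ W/m², so R = √(2.699×10²⁶/(4π×4.40008×10⁷)) = 6.99×10⁸ m.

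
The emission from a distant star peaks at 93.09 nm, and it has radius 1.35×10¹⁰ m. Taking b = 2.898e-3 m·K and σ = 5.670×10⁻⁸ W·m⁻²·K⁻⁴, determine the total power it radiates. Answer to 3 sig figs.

Wien's law: T = b/λ_max = 2.898×10⁻³/9.309×10⁻⁸ = 31131.2 K.
Surface area A = 4πR² = 4π(1.35×10¹⁰ m)² = 2.29022×10²¹ m².
Then P = σAT⁴ = 5.670×10⁻⁸×2.29022×10²¹×(31131.2)⁴ = 1.22×10³² W.

P ≈ 1.22×10³² W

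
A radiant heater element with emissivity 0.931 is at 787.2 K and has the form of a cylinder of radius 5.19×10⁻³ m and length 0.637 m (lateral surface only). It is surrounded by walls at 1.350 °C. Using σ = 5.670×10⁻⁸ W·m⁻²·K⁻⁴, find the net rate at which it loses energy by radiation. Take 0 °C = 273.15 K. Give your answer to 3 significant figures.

Surroundings: T = 1.350 °C + 273.15 = 274.500 K.
Lateral area A = 2πrL = 2π×5.19×10⁻³×0.637 = 0.0207724 m².
Net radiated power P_net = εσA(T⁴ − T₀⁴) = 0.931×5.670×10⁻⁸×0.0207724×(787.2⁴ − 274.500⁴).
T⁴ − T₀⁴ = 3.84008×10¹¹ − 5.67766×10⁹ = 3.78330×10¹¹ K⁴, so P_net = 415 W.

Net loss ≈ 415 W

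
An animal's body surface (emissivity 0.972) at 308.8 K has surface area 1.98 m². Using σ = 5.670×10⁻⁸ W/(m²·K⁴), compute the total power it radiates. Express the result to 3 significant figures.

P ≈ 992 W

Area A = 1.98 m².
P = εσAT⁴ = 0.972 × 5.670×10⁻⁸ × 1.98 × (308.8)⁴ = 992 W.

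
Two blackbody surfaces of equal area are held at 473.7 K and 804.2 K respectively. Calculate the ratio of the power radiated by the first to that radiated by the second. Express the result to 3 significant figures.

P₁/P₂ ≈ 0.120

With equal areas, P₁/P₂ = (T₁/T₂)⁴ = (473.7/804.2)⁴ = 0.120.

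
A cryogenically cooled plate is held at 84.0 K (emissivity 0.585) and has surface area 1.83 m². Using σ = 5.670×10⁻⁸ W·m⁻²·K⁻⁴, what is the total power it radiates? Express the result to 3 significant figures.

P ≈ 3.02 W

Area A = 1.83 m².
P = εσAT⁴ = 0.585 × 5.670×10⁻⁸ × 1.83 × (84.0)⁴ = 3.02 W.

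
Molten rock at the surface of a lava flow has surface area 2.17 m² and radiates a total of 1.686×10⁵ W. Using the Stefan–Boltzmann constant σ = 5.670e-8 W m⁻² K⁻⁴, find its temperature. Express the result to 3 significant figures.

Area A = 2.17 m².
P = σAT⁴ ⇒ T = (P/(σA))^(1/4) = (1.686×10⁵/(5.670×10⁻⁸×2.17))^(1/4) = 1.08×10³ K.

T ≈ 1.08×10³ K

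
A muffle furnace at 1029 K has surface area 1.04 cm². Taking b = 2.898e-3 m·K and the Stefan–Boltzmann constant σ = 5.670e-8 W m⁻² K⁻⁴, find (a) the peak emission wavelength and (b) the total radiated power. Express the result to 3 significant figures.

(a) λ_max = b/T = 2.898×10⁻³/1029 = 2.816×10⁻⁶ m = 2.82×10³ nm.
Area A = 1.04 cm² = 1.04×10⁻⁴ m².
(b) P = σAT⁴ = 5.670×10⁻⁸×1.04×10⁻⁴×(1029)⁴ = 6.61 W.

λ_max ≈ 2.82×10³ nm; P ≈ 6.61 W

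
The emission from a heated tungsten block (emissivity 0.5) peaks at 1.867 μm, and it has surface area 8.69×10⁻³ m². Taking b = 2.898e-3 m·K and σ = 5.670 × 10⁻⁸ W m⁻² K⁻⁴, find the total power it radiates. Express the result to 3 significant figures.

P ≈ 1.43×10³ W

Wien's law: T = b/λ_max = 2.898×10⁻³/1.867×10⁻⁶ = 1552.22 K.
Area A = 8.69×10⁻³ m².
Then P = εσAT⁴ = 0.5×5.670×10⁻⁸×8.69×10⁻³×(1552.22)⁴ = 1.43×10³ W.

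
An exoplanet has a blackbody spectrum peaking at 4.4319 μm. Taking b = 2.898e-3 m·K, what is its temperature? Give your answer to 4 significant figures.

T ≈ 653.9 K

Wien's law gives T = b/λ_max = (2.898×10⁻³ m·K)/(4.4319×10⁻⁶ m) = 653.9 K.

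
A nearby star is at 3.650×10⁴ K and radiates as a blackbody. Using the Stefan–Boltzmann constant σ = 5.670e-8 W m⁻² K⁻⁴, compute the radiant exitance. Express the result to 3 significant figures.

I ≈ 1.01×10¹¹ W/m²

Stefan–Boltzmann: I = σT⁴ = 5.670×10⁻⁸ × (3.650×10⁴)⁴ = 1.01×10¹¹ W/m².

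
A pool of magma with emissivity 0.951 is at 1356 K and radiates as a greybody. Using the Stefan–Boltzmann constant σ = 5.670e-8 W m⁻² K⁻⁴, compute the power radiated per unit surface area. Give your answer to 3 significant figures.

I ≈ 1.82×10⁵ W/m²

Stefan–Boltzmann: I = εσT⁴ = 0.951 × 5.670×10⁻⁸ × (1356)⁴ = 1.82×10⁵ W/m².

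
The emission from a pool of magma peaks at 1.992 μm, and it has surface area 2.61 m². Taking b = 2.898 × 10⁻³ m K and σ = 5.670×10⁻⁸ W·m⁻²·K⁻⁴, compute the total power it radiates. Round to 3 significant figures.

P ≈ 6.63×10⁵ W

Wien's law: T = b/λ_max = 2.898×10⁻³/1.992×10⁻⁶ = 1454.82 K.
Area A = 2.61 m².
Then P = σAT⁴ = 5.670×10⁻⁸×2.61×(1454.82)⁴ = 6.63×10⁵ W.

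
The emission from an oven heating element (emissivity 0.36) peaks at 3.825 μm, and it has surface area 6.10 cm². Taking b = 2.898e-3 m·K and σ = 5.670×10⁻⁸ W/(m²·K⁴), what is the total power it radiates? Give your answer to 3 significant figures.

Wien's law: T = b/λ_max = 2.898×10⁻³/3.825×10⁻⁶ = 757.647 K.
Area A = 6.10 cm² = 6.10×10⁻⁴ m².
Then P = εσAT⁴ = 0.36×5.670×10⁻⁸×6.10×10⁻⁴×(757.647)⁴ = 4.10 W.

P ≈ 4.10 W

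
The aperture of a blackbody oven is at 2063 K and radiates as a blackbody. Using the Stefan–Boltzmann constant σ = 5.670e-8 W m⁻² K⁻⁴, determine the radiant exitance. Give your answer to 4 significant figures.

Stefan–Boltzmann: I = σT⁴ = 5.670×10⁻⁸ × (2063)⁴ = 1.027×10⁶ W/m².

I ≈ 1.027×10⁶ W/m²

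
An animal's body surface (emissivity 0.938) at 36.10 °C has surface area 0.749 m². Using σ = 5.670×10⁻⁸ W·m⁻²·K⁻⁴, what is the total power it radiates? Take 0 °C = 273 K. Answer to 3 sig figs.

P ≈ 364 W

T = 36.10 °C + 273 = 309.10 K.
Area A = 0.749 m².
P = εσAT⁴ = 0.938 × 5.670×10⁻⁸ × 0.749 × (309.10)⁴ = 364 W.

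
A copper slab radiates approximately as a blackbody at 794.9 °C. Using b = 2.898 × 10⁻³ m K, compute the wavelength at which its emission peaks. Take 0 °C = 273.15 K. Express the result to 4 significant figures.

λ_max ≈ 2.713 μm

T = 794.9 °C + 273.15 = 1068.05 K.
Wien's displacement law: λ_max = b/T = (2.898×10⁻³ m·K)/(1068.05 K) = 2.7134×10⁻⁶ m.
That is 2.713 μm, in the infrared range.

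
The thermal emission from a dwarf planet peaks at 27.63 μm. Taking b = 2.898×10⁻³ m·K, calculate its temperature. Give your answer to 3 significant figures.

T ≈ 105 K

Wien's law gives T = b/λ_max = (2.898×10⁻³ m·K)/(2.763×10⁻⁵ m) = 105 K.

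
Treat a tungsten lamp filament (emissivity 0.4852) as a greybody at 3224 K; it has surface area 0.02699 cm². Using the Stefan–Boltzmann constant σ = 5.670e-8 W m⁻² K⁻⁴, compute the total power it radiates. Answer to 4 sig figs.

P ≈ 8.022 W

Area A = 0.02699 cm² = 2.699×10⁻⁶ m².
P = εσAT⁴ = 0.4852 × 5.670×10⁻⁸ × 2.699×10⁻⁶ × (3224)⁴ = 8.022 W.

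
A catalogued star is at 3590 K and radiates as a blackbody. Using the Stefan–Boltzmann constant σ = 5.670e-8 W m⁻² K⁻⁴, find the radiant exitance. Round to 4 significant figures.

Stefan–Boltzmann: I = σT⁴ = 5.670×10⁻⁸ × (3590)⁴ = 9.418×10⁶ W/m².

I ≈ 9.418×10⁶ W/m²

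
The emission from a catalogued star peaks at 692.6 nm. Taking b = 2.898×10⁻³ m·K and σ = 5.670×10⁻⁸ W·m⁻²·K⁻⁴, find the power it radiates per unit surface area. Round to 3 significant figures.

I ≈ 1.74×10⁷ W/m²

Wien's law: T = b/λ_max = 2.898×10⁻³/6.926×10⁻⁷ = 4184.23 K.
Then I = σT⁴ = 5.670×10⁻⁸×(4184.23)⁴ = 1.74×10⁷ W/m².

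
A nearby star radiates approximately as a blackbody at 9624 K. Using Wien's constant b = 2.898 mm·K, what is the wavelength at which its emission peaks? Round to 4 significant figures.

λ_max ≈ 0.3011 μm

Wien's displacement law: λ_max = b/T = (2.898×10⁻³ m·K)/(9624 K) = 3.0112×10⁻⁷ m.
That is 0.3011 μm, in the ultraviolet range.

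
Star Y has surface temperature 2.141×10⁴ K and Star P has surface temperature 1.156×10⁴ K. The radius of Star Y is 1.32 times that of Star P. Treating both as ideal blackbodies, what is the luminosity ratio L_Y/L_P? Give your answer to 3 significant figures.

L_Y/L_P ≈ 20.5

L ∝ R²T⁴, so L_Y/L_P = (R_Y/R_P)²(T_Y/T_P)⁴ = (1.32)² × (2.141×10⁴/1.156×10⁴)⁴ = 1.7424 × 11.7662 = 20.5.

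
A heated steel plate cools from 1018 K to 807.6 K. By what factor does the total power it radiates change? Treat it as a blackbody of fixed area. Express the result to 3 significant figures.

P ∝ T⁴, so P₂/P₁ = (T₂/T₁)⁴ = (807.6/1018)⁴ = (0.793320)⁴ = 0.396.

P₂/P₁ ≈ 0.396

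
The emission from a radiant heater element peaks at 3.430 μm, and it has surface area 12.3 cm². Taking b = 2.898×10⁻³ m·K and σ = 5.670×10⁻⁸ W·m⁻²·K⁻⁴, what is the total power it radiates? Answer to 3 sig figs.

P ≈ 35.5 W

Wien's law: T = b/λ_max = 2.898×10⁻³/3.430×10⁻⁶ = 844.898 K.
Area A = 12.3 cm² = 1.23×10⁻³ m².
Then P = σAT⁴ = 5.670×10⁻⁸×1.23×10⁻³×(844.898)⁴ = 35.5 W.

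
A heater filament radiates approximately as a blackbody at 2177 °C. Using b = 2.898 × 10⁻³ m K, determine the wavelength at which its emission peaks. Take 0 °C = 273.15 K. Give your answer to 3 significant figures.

λ_max ≈ 1.18×10³ nm

T = 2177 °C + 273.15 = 2450.15 K.
Wien's displacement law: λ_max = b/T = (2.898×10⁻³ m·K)/(2450.15 K) = 1.183×10⁻⁶ m.
That is 1.18×10³ nm, in the infrared range.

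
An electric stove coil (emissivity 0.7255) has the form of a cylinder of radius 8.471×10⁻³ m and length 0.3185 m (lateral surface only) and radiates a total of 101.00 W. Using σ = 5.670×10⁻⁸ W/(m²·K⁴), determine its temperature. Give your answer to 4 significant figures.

Lateral area A = 2πrL = 2π×8.471×10⁻³×0.3185 = 0.0169521 m².
P = εσAT⁴ ⇒ T = (P/(εσA))^(1/4) = (101.00/(0.7255×5.670×10⁻⁸×0.0169521))^(1/4) = 616.9 K.

T ≈ 616.9 K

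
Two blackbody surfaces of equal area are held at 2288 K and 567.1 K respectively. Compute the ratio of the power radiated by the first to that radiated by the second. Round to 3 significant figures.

With equal areas, P₁/P₂ = (T₁/T₂)⁴ = (2288/567.1)⁴ = 265.

P₁/P₂ ≈ 265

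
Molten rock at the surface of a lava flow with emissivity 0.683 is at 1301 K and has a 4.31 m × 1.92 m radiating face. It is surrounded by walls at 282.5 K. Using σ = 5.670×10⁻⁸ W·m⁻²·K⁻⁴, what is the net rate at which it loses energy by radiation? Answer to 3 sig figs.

Area A = 4.31 × 1.92 = 8.2752 m².
Net radiated power P_net = εσA(T⁴ − T₀⁴) = 0.683×5.670×10⁻⁸×8.2752×(1301⁴ − 282.5⁴).
T⁴ − T₀⁴ = 2.86490×10¹² − 6.36904×10⁹ = 2.85853×10¹² K⁴, so P_net = 9.16×10⁵ W.

Net loss ≈ 9.16×10⁵ W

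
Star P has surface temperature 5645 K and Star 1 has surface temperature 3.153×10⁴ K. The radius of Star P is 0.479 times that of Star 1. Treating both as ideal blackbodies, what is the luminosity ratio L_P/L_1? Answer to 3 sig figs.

L ∝ R²T⁴, so L_P/L_1 = (R_P/R_1)²(T_P/T_1)⁴ = (0.479)² × (5645/3.153×10⁴)⁴ = 0.229441 × 1.02745×10⁻³ = 2.36×10⁻⁴.

L_P/L_1 ≈ 2.36×10⁻⁴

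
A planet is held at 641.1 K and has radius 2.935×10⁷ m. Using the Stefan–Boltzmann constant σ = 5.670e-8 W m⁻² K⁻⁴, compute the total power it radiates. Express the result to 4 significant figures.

Surface area A = 4πR² = 4π(2.935×10⁷ m)² = 1.08250×10¹⁶ m².
P = σAT⁴ = 5.670×10⁻⁸ × 1.08250×10¹⁶ × (641.1)⁴ = 1.037×10²⁰ W.

P ≈ 1.037×10²⁰ W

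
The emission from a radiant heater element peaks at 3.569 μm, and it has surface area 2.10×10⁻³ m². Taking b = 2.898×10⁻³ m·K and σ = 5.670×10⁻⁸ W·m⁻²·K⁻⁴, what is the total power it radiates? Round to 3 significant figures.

P ≈ 51.8 W

Wien's law: T = b/λ_max = 2.898×10⁻³/3.569×10⁻⁶ = 811.992 K.
Area A = 2.10×10⁻³ m².
Then P = σAT⁴ = 5.670×10⁻⁸×2.10×10⁻³×(811.992)⁴ = 51.8 W.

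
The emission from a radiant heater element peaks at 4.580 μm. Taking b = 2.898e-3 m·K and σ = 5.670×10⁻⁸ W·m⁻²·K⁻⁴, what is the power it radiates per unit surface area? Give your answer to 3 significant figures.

I ≈ 9.09×10³ W/m²

Wien's law: T = b/λ_max = 2.898×10⁻³/4.580×10⁻⁶ = 632.751 K.
Then I = σT⁴ = 5.670×10⁻⁸×(632.751)⁴ = 9.09×10³ W/m².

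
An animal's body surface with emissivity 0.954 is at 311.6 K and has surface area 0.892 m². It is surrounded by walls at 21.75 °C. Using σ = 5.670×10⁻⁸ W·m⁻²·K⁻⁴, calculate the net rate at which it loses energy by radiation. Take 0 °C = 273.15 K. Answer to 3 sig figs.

Net loss ≈ 90.0 W

Surroundings: T = 21.75 °C + 273.15 = 294.90 K.
Area A = 0.892 m².
Net radiated power P_net = εσA(T⁴ − T₀⁴) = 0.954×5.670×10⁻⁸×0.892×(311.6⁴ − 294.90⁴).
T⁴ − T₀⁴ = 9.42735×10⁹ − 7.56309×10⁹ = 1.86426×10⁹ K⁴, so P_net = 90.0 W.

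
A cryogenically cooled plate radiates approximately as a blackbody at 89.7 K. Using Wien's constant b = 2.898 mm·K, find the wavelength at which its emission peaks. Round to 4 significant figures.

λ_max ≈ 32.31 μm

Wien's displacement law: λ_max = b/T = (2.898×10⁻³ m·K)/(89.7 K) = 3.2308×10⁻⁵ m.
That is 32.31 μm, in the infrared range.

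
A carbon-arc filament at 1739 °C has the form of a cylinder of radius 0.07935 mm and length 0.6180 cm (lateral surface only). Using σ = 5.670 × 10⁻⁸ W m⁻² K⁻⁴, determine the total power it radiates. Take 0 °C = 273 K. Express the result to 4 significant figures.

T = 1739 °C + 273 = 2012 K.
Lateral area A = 2πrL = 2π×7.935×10⁻⁵×6.180×10⁻³ = 3.08117×10⁻⁶ m².
P = σAT⁴ = 5.670×10⁻⁸ × 3.08117×10⁻⁶ × (2012)⁴ = 2.863 W.

P ≈ 2.863 W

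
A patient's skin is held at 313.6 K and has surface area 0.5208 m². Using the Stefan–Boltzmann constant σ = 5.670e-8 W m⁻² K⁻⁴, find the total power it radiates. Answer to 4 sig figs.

P ≈ 285.6 W

Area A = 0.5208 m².
P = σAT⁴ = 5.670×10⁻⁸ × 0.5208 × (313.6)⁴ = 285.6 W.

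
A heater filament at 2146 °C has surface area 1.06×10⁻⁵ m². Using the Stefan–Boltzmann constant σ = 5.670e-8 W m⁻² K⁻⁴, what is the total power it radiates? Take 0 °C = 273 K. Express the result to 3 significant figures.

T = 2146 °C + 273 = 2419 K.
Area A = 1.06×10⁻⁵ m².
P = σAT⁴ = 5.670×10⁻⁸ × 1.06×10⁻⁵ × (2419)⁴ = 20.6 W.

P ≈ 20.6 W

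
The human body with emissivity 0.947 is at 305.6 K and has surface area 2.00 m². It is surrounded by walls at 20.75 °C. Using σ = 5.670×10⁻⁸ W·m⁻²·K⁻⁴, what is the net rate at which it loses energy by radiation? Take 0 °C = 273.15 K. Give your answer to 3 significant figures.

Net loss ≈ 135 W

Surroundings: T = 20.75 °C + 273.15 = 293.90 K.
Area A = 2.00 m².
Net radiated power P_net = εσA(T⁴ − T₀⁴) = 0.947×5.670×10⁻⁸×2.00×(305.6⁴ − 293.90⁴).
T⁴ − T₀⁴ = 8.72195×10⁹ − 7.46102×10⁹ = 1.26093×10⁹ K⁴, so P_net = 135 W.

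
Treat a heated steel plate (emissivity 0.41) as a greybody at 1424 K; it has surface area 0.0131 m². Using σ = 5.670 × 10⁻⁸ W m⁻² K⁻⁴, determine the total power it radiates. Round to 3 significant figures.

P ≈ 1.25×10³ W

Area A = 0.0131 m².
P = εσAT⁴ = 0.41 × 5.670×10⁻⁸ × 0.0131 × (1424)⁴ = 1.25×10³ W.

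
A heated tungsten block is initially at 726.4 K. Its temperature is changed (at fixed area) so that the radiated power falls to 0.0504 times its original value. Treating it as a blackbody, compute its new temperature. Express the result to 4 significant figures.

T₂ ≈ 344.2 K

P ∝ T⁴, so T₂/T₁ = (P₂/P₁)^(1/4) = (0.0504)^(1/4) = 0.473814.
T₂ = 726.4 × 0.473814 = 344.2 K.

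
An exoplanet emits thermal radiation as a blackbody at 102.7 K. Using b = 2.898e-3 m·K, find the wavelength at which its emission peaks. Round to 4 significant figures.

λ_max ≈ 28.22 μm

Wien's displacement law: λ_max = b/T = (2.898×10⁻³ m·K)/(102.7 K) = 2.8218×10⁻⁵ m.
That is 28.22 μm, in the infrared range.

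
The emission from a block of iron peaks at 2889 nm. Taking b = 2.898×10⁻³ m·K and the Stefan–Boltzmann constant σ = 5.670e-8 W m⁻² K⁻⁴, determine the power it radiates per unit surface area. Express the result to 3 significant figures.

Wien's law: T = b/λ_max = 2.898×10⁻³/2.889×10⁻⁶ = 1003.12 K.
Then I = σT⁴ = 5.670×10⁻⁸×(1003.12)⁴ = 5.74×10⁴ W/m².

I ≈ 5.74×10⁴ W/m²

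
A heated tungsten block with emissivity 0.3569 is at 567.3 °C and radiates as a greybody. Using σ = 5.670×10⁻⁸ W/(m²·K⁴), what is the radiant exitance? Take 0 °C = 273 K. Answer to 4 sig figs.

T = 567.3 °C + 273 = 840.3 K.
Stefan–Boltzmann: I = εσT⁴ = 0.3569 × 5.670×10⁻⁸ × (840.3)⁴ = 1.009×10⁴ W/m².

I ≈ 1.009×10⁴ W/m²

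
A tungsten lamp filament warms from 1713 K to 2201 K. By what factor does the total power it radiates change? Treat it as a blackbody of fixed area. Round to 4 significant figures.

P₂/P₁ ≈ 2.726

P ∝ T⁴, so P₂/P₁ = (T₂/T₁)⁴ = (2201/1713)⁴ = (1.28488)⁴ = 2.726.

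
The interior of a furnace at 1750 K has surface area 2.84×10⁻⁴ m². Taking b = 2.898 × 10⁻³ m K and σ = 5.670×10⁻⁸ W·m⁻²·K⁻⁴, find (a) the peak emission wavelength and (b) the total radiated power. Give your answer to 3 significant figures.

(a) λ_max = b/T = 2.898×10⁻³/1750 = 1.656×10⁻⁶ m = 1.66×10³ nm.
Area A = 2.84×10⁻⁴ m².
(b) P = σAT⁴ = 5.670×10⁻⁸×2.84×10⁻⁴×(1750)⁴ = 151 W.

λ_max ≈ 1.66×10³ nm; P ≈ 151 W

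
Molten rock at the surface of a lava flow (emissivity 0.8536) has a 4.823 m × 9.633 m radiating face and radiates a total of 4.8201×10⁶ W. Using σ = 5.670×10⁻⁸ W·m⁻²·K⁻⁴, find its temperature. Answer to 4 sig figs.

T ≈ 1210 K

Area A = 4.823 × 9.633 = 46.46 m².
P = εσAT⁴ ⇒ T = (P/(εσA))^(1/4) = (4.8201×10⁶/(0.8536×5.670×10⁻⁸×46.46))^(1/4) = 1210 K.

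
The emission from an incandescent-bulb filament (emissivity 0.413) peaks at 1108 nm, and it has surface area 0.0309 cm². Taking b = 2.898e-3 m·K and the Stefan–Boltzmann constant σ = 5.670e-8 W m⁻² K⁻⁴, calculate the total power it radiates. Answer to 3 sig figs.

Wien's law: T = b/λ_max = 2.898×10⁻³/1.108×10⁻⁶ = 2615.52 K.
Area A = 0.0309 cm² = 3.09×10⁻⁶ m².
Then P = εσAT⁴ = 0.413×5.670×10⁻⁸×3.09×10⁻⁶×(2615.52)⁴ = 3.39 W.

P ≈ 3.39 W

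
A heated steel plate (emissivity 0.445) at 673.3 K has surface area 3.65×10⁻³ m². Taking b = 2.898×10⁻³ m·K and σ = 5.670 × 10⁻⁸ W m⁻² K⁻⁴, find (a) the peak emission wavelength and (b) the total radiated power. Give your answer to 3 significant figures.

(a) λ_max = b/T = 2.898×10⁻³/673.3 = 4.304×10⁻⁶ m = 4.30 μm.
Area A = 3.65×10⁻³ m².
(b) P = εσAT⁴ = 0.445×5.670×10⁻⁸×3.65×10⁻³×(673.3)⁴ = 18.9 W.

λ_max ≈ 4.30 μm; P ≈ 18.9 W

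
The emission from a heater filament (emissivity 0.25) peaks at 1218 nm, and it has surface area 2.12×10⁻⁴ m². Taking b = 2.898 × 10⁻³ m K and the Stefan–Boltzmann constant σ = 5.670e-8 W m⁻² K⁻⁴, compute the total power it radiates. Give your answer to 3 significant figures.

P ≈ 96.3 W

Wien's law: T = b/λ_max = 2.898×10⁻³/1.218×10⁻⁶ = 2379.31 K.
Area A = 2.12×10⁻⁴ m².
Then P = εσAT⁴ = 0.25×5.670×10⁻⁸×2.12×10⁻⁴×(2379.31)⁴ = 96.3 W.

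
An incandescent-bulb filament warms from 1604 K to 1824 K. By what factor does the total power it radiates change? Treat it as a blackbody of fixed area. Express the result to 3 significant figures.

P₂/P₁ ≈ 1.67

P ∝ T⁴, so P₂/P₁ = (T₂/T₁)⁴ = (1824/1604)⁴ = (1.13716)⁴ = 1.67.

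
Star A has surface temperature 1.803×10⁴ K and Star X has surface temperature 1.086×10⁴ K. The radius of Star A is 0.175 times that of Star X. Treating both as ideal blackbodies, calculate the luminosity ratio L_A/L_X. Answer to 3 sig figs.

L ∝ R²T⁴, so L_A/L_X = (R_A/R_X)²(T_A/T_X)⁴ = (0.175)² × (1.803×10⁴/1.086×10⁴)⁴ = 0.030625 × 7.59738 = 0.233.

L_A/L_X ≈ 0.233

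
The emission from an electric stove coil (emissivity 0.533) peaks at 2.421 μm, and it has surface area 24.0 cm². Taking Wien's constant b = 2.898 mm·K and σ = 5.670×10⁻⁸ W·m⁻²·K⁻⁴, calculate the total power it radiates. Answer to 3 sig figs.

P ≈ 149 W

Wien's law: T = b/λ_max = 2.898×10⁻³/2.421×10⁻⁶ = 1197.03 K.
Area A = 24.0 cm² = 2.40×10⁻³ m².
Then P = εσAT⁴ = 0.533×5.670×10⁻⁸×2.40×10⁻³×(1197.03)⁴ = 149 W.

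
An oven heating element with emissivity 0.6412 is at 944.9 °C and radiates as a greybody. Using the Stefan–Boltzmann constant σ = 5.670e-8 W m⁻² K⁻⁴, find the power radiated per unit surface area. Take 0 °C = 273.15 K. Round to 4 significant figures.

T = 944.9 °C + 273.15 = 1218.05 K.
Stefan–Boltzmann: I = εσT⁴ = 0.6412 × 5.670×10⁻⁸ × (1218.05)⁴ = 8.003×10⁴ W/m².

I ≈ 8.003×10⁴ W/m²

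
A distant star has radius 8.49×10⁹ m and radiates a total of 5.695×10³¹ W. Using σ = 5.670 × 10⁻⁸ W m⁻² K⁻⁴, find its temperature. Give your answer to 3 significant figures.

Surface area A = 4πR² = 4π(8.49×10⁹ m)² = 9.05785×10²⁰ m².
P = σAT⁴ ⇒ T = (P/(σA))^(1/4) = (5.695×10³¹/(5.670×10⁻⁸×9.05785×10²⁰))^(1/4) = 3.25×10⁴ K.

T ≈ 3.25×10⁴ K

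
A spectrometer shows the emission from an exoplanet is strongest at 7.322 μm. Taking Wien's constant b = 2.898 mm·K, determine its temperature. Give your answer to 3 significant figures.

Wien's law gives T = b/λ_max = (2.898×10⁻³ m·K)/(7.322×10⁻⁶ m) = 396 K.

T ≈ 396 K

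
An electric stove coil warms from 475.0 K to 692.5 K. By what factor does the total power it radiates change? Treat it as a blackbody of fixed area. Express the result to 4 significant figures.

P ∝ T⁴, so P₂/P₁ = (T₂/T₁)⁴ = (692.5/475.0)⁴ = (1.45789)⁴ = 4.518.

P₂/P₁ ≈ 4.518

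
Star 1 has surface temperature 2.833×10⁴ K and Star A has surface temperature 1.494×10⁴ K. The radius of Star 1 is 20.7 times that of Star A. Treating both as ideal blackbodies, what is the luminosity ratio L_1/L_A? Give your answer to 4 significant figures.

L ∝ R²T⁴, so L_1/L_A = (R_1/R_A)²(T_1/T_A)⁴ = (20.7)² × (2.833×10⁴/1.494×10⁴)⁴ = 428.49 × 12.9296 = 5540.

L_1/L_A ≈ 5540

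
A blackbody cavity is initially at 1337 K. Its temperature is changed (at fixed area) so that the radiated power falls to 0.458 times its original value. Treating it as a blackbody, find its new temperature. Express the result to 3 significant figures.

P ∝ T⁴, so T₂/T₁ = (P₂/P₁)^(1/4) = (0.458)^(1/4) = 0.822652.
T₂ = 1337 × 0.822652 = 1.10×10³ K.

T₂ ≈ 1.10×10³ K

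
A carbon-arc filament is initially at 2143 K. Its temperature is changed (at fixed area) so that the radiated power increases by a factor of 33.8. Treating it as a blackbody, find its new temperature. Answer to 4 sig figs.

P ∝ T⁴, so T₂/T₁ = (P₂/P₁)^(1/4) = (33.8)^(1/4) = 2.41118.
T₂ = 2143 × 2.41118 = 5167 K.

T₂ ≈ 5167 K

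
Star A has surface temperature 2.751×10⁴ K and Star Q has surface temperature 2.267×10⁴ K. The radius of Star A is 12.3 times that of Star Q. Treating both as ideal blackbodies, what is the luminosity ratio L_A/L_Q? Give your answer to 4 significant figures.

L ∝ R²T⁴, so L_A/L_Q = (R_A/R_Q)²(T_A/T_Q)⁴ = (12.3)² × (2.751×10⁴/2.267×10⁴)⁴ = 151.29 × 2.16848 = 328.1.

L_A/L_Q ≈ 328.1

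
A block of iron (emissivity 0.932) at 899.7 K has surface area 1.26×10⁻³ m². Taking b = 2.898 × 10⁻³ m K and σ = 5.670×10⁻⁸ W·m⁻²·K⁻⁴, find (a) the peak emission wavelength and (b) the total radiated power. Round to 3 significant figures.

(a) λ_max = b/T = 2.898×10⁻³/899.7 = 3.221×10⁻⁶ m = 3.22 μm.
Area A = 1.26×10⁻³ m².
(b) P = εσAT⁴ = 0.932×5.670×10⁻⁸×1.26×10⁻³×(899.7)⁴ = 43.6 W.

λ_max ≈ 3.22 μm; P ≈ 43.6 W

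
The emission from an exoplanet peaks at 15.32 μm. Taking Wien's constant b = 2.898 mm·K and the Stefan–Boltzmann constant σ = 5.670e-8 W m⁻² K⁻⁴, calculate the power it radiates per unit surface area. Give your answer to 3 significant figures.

Wien's law: T = b/λ_max = 2.898×10⁻³/1.532×10⁻⁵ = 189.164 K.
Then I = σT⁴ = 5.670×10⁻⁸×(189.164)⁴ = 72.6 W/m².

I ≈ 72.6 W/m²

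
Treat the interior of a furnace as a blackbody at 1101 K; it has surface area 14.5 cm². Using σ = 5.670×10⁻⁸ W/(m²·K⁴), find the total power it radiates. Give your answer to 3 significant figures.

Area A = 14.5 cm² = 1.45×10⁻³ m².
P = σAT⁴ = 5.670×10⁻⁸ × 1.45×10⁻³ × (1101)⁴ = 121 W.

P ≈ 121 W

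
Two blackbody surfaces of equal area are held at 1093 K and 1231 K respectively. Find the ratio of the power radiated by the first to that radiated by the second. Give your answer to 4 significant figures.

With equal areas, P₁/P₂ = (T₁/T₂)⁴ = (1093/1231)⁴ = 0.6215.

P₁/P₂ ≈ 0.6215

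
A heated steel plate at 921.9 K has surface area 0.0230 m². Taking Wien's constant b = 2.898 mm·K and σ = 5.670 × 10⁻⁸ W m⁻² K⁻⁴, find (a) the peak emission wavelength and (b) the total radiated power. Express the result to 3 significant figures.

λ_max ≈ 3.14 μm; P ≈ 942 W

(a) λ_max = b/T = 2.898×10⁻³/921.9 = 3.144×10⁻⁶ m = 3.14 μm.
Area A = 0.0230 m².
(b) P = σAT⁴ = 5.670×10⁻⁸×0.0230×(921.9)⁴ = 942 W.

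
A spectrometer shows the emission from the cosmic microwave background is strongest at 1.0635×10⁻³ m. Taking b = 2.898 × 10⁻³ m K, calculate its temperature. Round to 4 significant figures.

Wien's law gives T = b/λ_max = (2.898×10⁻³ m·K)/(1.0635×10⁻³ m) = 2.725 K.

T ≈ 2.725 K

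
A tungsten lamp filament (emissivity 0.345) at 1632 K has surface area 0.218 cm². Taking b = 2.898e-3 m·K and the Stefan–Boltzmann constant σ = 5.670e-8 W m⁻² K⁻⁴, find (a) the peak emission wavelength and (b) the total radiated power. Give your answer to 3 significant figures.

λ_max ≈ 1.78 μm; P ≈ 3.03 W

(a) λ_max = b/T = 2.898×10⁻³/1632 = 1.776×10⁻⁶ m = 1.78 μm.
Area A = 0.218 cm² = 2.18×10⁻⁵ m².
(b) P = εσAT⁴ = 0.345×5.670×10⁻⁸×2.18×10⁻⁵×(1632)⁴ = 3.03 W.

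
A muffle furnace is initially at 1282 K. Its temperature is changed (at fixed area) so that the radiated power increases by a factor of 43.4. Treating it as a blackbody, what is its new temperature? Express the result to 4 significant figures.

P ∝ T⁴, so T₂/T₁ = (P₂/P₁)^(1/4) = (43.4)^(1/4) = 2.56668.
T₂ = 1282 × 2.56668 = 3290 K.

T₂ ≈ 3290 K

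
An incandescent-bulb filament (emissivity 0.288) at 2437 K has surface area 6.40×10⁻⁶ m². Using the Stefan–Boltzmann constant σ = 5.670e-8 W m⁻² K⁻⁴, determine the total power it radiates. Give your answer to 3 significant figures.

P ≈ 3.69 W

Area A = 6.40×10⁻⁶ m².
P = εσAT⁴ = 0.288 × 5.670×10⁻⁸ × 6.40×10⁻⁶ × (2437)⁴ = 3.69 W.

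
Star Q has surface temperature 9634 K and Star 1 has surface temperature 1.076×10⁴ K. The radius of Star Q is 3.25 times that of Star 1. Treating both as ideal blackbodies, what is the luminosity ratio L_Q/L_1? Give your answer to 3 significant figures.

L_Q/L_1 ≈ 6.79

L ∝ R²T⁴, so L_Q/L_1 = (R_Q/R_1)²(T_Q/T_1)⁴ = (3.25)² × (9634/1.076×10⁴)⁴ = 10.5625 × 0.642654 = 6.79.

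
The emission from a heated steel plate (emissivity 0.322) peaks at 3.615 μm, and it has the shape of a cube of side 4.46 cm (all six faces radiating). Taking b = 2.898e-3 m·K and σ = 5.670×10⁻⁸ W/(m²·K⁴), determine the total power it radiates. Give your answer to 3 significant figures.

P ≈ 90.0 W

Wien's law: T = b/λ_max = 2.898×10⁻³/3.615×10⁻⁶ = 801.660 K.
Area A = 6s² = 6×(0.0446 m)² = 0.011935 m².
Then P = εσAT⁴ = 0.322×5.670×10⁻⁸×0.011935×(801.660)⁴ = 90.0 W.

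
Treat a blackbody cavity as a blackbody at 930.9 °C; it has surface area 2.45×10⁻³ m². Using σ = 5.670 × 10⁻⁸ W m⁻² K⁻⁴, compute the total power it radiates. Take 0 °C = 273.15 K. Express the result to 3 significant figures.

T = 930.9 °C + 273.15 = 1204.05 K.
Area A = 2.45×10⁻³ m².
P = σAT⁴ = 5.670×10⁻⁸ × 2.45×10⁻³ × (1204.05)⁴ = 292 W.

P ≈ 292 W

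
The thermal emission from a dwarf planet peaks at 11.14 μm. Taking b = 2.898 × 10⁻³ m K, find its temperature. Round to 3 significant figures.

T ≈ 260 K

Wien's law gives T = b/λ_max = (2.898×10⁻³ m·K)/(1.114×10⁻⁵ m) = 260 K.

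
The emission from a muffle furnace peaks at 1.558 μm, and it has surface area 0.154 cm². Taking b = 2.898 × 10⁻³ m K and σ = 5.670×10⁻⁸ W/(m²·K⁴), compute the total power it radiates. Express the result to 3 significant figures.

P ≈ 10.5 W

Wien's law: T = b/λ_max = 2.898×10⁻³/1.558×10⁻⁶ = 1860.08 K.
Area A = 0.154 cm² = 1.54×10⁻⁵ m².
Then P = σAT⁴ = 5.670×10⁻⁸×1.54×10⁻⁵×(1860.08)⁴ = 10.5 W.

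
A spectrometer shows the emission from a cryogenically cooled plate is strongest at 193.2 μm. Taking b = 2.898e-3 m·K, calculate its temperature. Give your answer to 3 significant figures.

Wien's law gives T = b/λ_max = (2.898×10⁻³ m·K)/(1.932×10⁻⁴ m) = 15.0 K.

T ≈ 15.0 K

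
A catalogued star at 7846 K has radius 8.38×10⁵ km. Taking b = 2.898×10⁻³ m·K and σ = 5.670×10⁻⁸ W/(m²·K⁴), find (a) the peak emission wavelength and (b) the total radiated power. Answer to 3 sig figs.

(a) λ_max = b/T = 2.898×10⁻³/7846 = 3.694×10⁻⁷ m = 369 nm.
Surface area A = 4πR² = 4π(8.38×10⁸ m)² = 8.82466×10¹⁸ m².
(b) P = σAT⁴ = 5.670×10⁻⁸×8.82466×10¹⁸×(7846)⁴ = 1.90×10²⁷ W.

λ_max ≈ 369 nm; P ≈ 1.90×10²⁷ W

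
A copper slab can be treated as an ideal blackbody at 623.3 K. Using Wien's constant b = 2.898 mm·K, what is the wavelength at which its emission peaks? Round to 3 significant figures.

Wien's displacement law: λ_max = b/T = (2.898×10⁻³ m·K)/(623.3 K) = 4.649×10⁻⁶ m.
That is 4.65 μm, in the infrared range.

λ_max ≈ 4.65 μm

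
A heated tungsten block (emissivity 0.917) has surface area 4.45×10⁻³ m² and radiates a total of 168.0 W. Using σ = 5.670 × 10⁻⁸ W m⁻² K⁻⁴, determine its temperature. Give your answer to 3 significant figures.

T ≈ 923 K

Area A = 4.45×10⁻³ m².
P = εσAT⁴ ⇒ T = (P/(εσA))^(1/4) = (168.0/(0.917×5.670×10⁻⁸×4.45×10⁻³))^(1/4) = 923 K.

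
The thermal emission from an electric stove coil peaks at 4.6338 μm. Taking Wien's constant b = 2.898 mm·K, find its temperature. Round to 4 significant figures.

T ≈ 625.4 K

Wien's law gives T = b/λ_max = (2.898×10⁻³ m·K)/(4.6338×10⁻⁶ m) = 625.4 K.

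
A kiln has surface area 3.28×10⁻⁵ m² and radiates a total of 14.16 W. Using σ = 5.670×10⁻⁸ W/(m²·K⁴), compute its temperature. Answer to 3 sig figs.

T ≈ 1.66×10³ K

Area A = 3.28×10⁻⁵ m².
P = σAT⁴ ⇒ T = (P/(σA))^(1/4) = (14.16/(5.670×10⁻⁸×3.28×10⁻⁵))^(1/4) = 1.66×10³ K.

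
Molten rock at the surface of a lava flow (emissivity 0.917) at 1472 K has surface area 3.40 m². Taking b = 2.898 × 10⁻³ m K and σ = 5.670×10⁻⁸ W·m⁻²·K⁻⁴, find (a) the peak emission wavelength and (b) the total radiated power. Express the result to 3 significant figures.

λ_max ≈ 1.97 μm; P ≈ 8.30×10⁵ W

(a) λ_max = b/T = 2.898×10⁻³/1472 = 1.969×10⁻⁶ m = 1.97 μm.
Area A = 3.40 m².
(b) P = εσAT⁴ = 0.917×5.670×10⁻⁸×3.40×(1472)⁴ = 8.30×10⁵ W.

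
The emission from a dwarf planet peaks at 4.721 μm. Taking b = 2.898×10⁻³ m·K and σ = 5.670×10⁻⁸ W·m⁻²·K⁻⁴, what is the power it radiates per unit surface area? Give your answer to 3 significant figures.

Wien's law: T = b/λ_max = 2.898×10⁻³/4.721×10⁻⁶ = 613.853 K.
Then I = σT⁴ = 5.670×10⁻⁸×(613.853)⁴ = 8.05×10³ W/m².

I ≈ 8.05×10³ W/m²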